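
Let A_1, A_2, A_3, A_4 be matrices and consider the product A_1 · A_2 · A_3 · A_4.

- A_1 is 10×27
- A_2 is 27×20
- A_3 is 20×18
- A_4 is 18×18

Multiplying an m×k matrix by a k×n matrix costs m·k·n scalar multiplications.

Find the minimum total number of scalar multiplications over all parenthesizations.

Adjacent pairs: A_1A_2 = 10·27·20 = 5400; A_2A_3 = 27·20·18 = 9720; A_3A_4 = 20·18·18 = 6480.
Length 3: A_1..A_3: k=1: 0+9720+10·27·18=14580; k=2: 5400+0+10·20·18=9000 → min 9000 | A_2..A_4: k=2: 0+6480+27·20·18=16200; k=3: 9720+0+27·18·18=18468 → min 16200.
Length 4: A_1..A_4: k=1: 0+16200+10·27·18=21060; k=2: 5400+6480+10·20·18=15480; k=3: 9000+0+10·18·18=12240 → min 12240.
Optimal order: (((A_1 · A_2) · A_3) · A_4) with cost 12240.

12240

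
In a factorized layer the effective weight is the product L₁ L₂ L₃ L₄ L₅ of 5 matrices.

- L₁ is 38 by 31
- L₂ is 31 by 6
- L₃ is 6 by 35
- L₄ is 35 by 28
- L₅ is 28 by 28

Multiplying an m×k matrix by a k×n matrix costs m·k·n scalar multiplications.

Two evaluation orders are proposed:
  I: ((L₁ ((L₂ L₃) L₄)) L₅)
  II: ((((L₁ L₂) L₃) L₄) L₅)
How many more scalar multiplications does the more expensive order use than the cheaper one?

17586

Order I = ((L₁ ((L₂ L₃) L₄)) L₅): (L₂ L₃): 31×6 by 6×35 → 31×35, cost 31·6·35 = 6510; ((L₂ L₃) L₄): 31×35 by 35×28 → 31×28, cost 31·35·28 = 30380; cumulative 36890; (L₁ ((L₂ L₃) L₄)): 38×31 by 31×28 → 38×28, cost 38·31·28 = 32984; cumulative 69874; ((L₁ ((L₂ L₃) L₄)) L₅): 38×28 by 28×28 → 38×28, cost 38·28·28 = 29792; cumulative 99666. Total 99666.
Order II = ((((L₁ L₂) L₃) L₄) L₅): (L₁ L₂): 38×31 by 31×6 → 38×6, cost 38·31·6 = 7068; ((L₁ L₂) L₃): 38×6 by 6×35 → 38×35, cost 38·6·35 = 7980; cumulative 15048; (((L₁ L₂) L₃) L₄): 38×35 by 35×28 → 38×28, cost 38·35·28 = 37240; cumulative 52288; ((((L₁ L₂) L₃) L₄) L₅): 38×28 by 28×28 → 38×28, cost 38·28·28 = 29792; cumulative 82080. Total 82080.
Difference: |99666 − 82080| = 17586.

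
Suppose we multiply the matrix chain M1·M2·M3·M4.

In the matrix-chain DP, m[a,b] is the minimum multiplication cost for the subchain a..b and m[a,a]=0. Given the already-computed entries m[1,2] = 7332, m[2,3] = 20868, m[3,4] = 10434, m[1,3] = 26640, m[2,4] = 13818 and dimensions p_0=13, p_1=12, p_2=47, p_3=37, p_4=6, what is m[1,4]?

m[1,4] = min over k∈[1,3] of m[1,k]+m[k+1,4]+p_{0}·p_k·p_{4}.
k=1: 0 + 13818 + 13·12·6 = 14754; k=2: 7332 + 10434 + 13·47·6 = 21432; k=3: 26640 + 0 + 13·37·6 = 29526.
Minimum: 14754 at k=1.

14754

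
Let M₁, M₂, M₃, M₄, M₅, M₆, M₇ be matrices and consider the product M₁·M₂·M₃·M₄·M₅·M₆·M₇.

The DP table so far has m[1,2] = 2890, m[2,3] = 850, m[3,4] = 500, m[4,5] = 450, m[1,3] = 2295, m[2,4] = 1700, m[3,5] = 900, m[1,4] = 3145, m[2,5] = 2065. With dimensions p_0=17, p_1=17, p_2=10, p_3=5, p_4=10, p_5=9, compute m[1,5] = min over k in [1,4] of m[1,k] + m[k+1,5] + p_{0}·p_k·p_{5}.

3510

m[1,5] = min over k∈[1,4] of m[1,k]+m[k+1,5]+p_{0}·p_k·p_{5}.
k=1: 0 + 2065 + 17·17·9 = 4666; k=2: 2890 + 900 + 17·10·9 = 5320; k=3: 2295 + 450 + 17·5·9 = 3510; k=4: 3145 + 0 + 17·10·9 = 4675.
Minimum: 3510 at k=3.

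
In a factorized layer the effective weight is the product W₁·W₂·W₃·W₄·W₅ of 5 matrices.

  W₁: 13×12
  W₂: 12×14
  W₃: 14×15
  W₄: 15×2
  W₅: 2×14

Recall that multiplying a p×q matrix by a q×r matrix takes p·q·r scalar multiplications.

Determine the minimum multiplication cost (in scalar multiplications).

1432

Adjacent pairs: W₁W₂ = 13·12·14 = 2184; W₂W₃ = 12·14·15 = 2520; W₃W₄ = 14·15·2 = 420; W₄W₅ = 15·2·14 = 420.
Length 3: W₁..W₃: k=1: 0+2520+13·12·15=4860; k=2: 2184+0+13·14·15=4914 → min 4860 | W₂..W₄: k=2: 0+420+12·14·2=756; k=3: 2520+0+12·15·2=2880 → min 756 | W₃..W₅: k=3: 0+420+14·15·14=3360; k=4: 420+0+14·2·14=812 → min 812.
Length 4: W₁..W₄: k=1: 0+756+13·12·2=1068; k=2: 2184+420+13·14·2=2968; k=3: 4860+0+13·15·2=5250 → min 1068 | W₂..W₅: k=2: 0+812+12·14·14=3164; k=3: 2520+420+12·15·14=5460; k=4: 756+0+12·2·14=1092 → min 1092.
Length 5: W₁..W₅: k=1: 0+1092+13·12·14=3276; k=2: 2184+812+13·14·14=5544; k=3: 4860+420+13·15·14=8010; k=4: 1068+0+13·2·14=1432 → min 1432.
Optimal order: ((W₁·(W₂·(W₃·W₄)))·W₅) with cost 1432.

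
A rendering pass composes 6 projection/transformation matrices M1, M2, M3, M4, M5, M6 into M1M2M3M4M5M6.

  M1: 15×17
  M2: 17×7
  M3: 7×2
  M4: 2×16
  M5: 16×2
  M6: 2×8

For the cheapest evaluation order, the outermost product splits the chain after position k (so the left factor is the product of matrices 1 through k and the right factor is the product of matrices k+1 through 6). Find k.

5

Adjacent pairs: M1M2 = 15·17·7 = 1785; M2M3 = 17·7·2 = 238; M3M4 = 7·2·16 = 224; M4M5 = 2·16·2 = 64; M5M6 = 16·2·8 = 256.
Length 3: M1..M3: k=1: 0+238+15·17·2=748; k=2: 1785+0+15·7·2=1995 → min 748 | M2..M4: k=2: 0+224+17·7·16=2128; k=3: 238+0+17·2·16=782 → min 782 | M3..M5: k=3: 0+64+7·2·2=92; k=4: 224+0+7·16·2=448 → min 92 | M4..M6: k=4: 0+256+2·16·8=512; k=5: 64+0+2·2·8=96 → min 96.
Length 4: M1..M4: k=1: 0+782+15·17·16=4862; k=2: 1785+224+15·7·16=3689; k=3: 748+0+15·2·16=1228 → min 1228 | M2..M5: k=2: 0+92+17·7·2=330; k=3: 238+64+17·2·2=370; k=4: 782+0+17·16·2=1326 → min 330 | M3..M6: k=3: 0+96+7·2·8=208; k=4: 224+256+7·16·8=1376; k=5: 92+0+7·2·8=204 → min 204.
Length 5: M1..M5: k=1: 0+330+15·17·2=840; k=2: 1785+92+15·7·2=2087; k=3: 748+64+15·2·2=872; k=4: 1228+0+15·16·2=1708 → min 840 | M2..M6: k=2: 0+204+17·7·8=1156; k=3: 238+96+17·2·8=606; k=4: 782+256+17·16·8=3214; k=5: 330+0+17·2·8=602 → min 602.
Top-level splits: k=1: (M1..M1)·(M2..M6) → 0+602+15·17·8 = 2642; k=2: (M1..M2)·(M3..M6) → 1785+204+15·7·8 = 2829; k=3: (M1..M3)·(M4..M6) → 748+96+15·2·8 = 1084; k=4: (M1..M4)·(M5..M6) → 1228+256+15·16·8 = 3404; k=5: (M1..M5)·(M6..M6) → 840+0+15·2·8 = 1080.
Best split is after M5, i.e. k = 5.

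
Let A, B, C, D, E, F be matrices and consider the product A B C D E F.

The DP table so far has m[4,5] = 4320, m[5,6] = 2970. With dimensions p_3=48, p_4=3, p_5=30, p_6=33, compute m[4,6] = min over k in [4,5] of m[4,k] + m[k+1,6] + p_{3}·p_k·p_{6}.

m[4,6] = min over k∈[4,5] of m[4,k]+m[k+1,6]+p_{3}·p_k·p_{6}.
k=4: 0 + 2970 + 48·3·33 = 7722; k=5: 4320 + 0 + 48·30·33 = 51840.
Minimum: 7722 at k=4.

7722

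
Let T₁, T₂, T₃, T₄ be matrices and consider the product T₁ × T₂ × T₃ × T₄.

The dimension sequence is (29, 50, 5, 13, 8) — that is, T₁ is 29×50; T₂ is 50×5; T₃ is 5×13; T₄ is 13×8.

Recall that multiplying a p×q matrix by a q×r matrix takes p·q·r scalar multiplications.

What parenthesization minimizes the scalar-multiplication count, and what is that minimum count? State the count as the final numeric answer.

8930

Adjacent pairs: T₁T₂ = 29·50·5 = 7250; T₂T₃ = 50·5·13 = 3250; T₃T₄ = 5·13·8 = 520.
Length 3: T₁..T₃: k=1: 0+3250+29·50·13=22100; k=2: 7250+0+29·5·13=9135 → min 9135 | T₂..T₄: k=2: 0+520+50·5·8=2520; k=3: 3250+0+50·13·8=8450 → min 2520.
Length 4: T₁..T₄: k=1: 0+2520+29·50·8=14120; k=2: 7250+520+29·5·8=8930; k=3: 9135+0+29·13·8=12151 → min 8930.
Optimal parenthesization: ((T₁ × T₂) × (T₃ × T₄)) with cost 8930.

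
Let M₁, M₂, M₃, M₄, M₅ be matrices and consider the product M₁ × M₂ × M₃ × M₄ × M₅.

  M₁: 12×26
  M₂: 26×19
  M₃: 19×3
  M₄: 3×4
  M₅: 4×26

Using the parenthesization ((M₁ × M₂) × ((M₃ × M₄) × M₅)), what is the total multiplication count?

(M₁ × M₂): 12×26 by 26×19 → 12×19, cost 12·26·19 = 5928
(M₃ × M₄): 19×3 by 3×4 → 19×4, cost 19·3·4 = 228
((M₃ × M₄) × M₅): 19×4 by 4×26 → 19×26, cost 19·4·26 = 1976; cumulative 2204
((M₁ × M₂) × ((M₃ × M₄) × M₅)): 12×19 by 19×26 → 12×26, cost 12·19·26 = 5928; cumulative 14060
Total: 14060 scalar multiplications.

14060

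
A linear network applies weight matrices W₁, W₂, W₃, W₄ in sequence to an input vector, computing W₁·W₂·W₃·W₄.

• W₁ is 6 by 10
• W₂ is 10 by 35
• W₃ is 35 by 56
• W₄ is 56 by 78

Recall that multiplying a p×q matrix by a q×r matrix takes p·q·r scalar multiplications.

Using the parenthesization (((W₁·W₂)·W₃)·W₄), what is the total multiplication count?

(W₁·W₂): 6×10 by 10×35 → 6×35, cost 6·10·35 = 2100
((W₁·W₂)·W₃): 6×35 by 35×56 → 6×56, cost 6·35·56 = 11760; cumulative 13860
(((W₁·W₂)·W₃)·W₄): 6×56 by 56×78 → 6×78, cost 6·56·78 = 26208; cumulative 40068
Total: 40068 scalar multiplications.

40068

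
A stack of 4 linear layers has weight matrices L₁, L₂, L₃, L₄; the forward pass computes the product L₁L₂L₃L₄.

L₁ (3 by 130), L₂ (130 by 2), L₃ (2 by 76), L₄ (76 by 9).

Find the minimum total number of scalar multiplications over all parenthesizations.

2202

Adjacent pairs: L₁L₂ = 3·130·2 = 780; L₂L₃ = 130·2·76 = 19760; L₃L₄ = 2·76·9 = 1368.
Length 3: L₁..L₃: k=1: 0+19760+3·130·76=49400; k=2: 780+0+3·2·76=1236 → min 1236 | L₂..L₄: k=2: 0+1368+130·2·9=3708; k=3: 19760+0+130·76·9=108680 → min 3708.
Length 4: L₁..L₄: k=1: 0+3708+3·130·9=7218; k=2: 780+1368+3·2·9=2202; k=3: 1236+0+3·76·9=3288 → min 2202.
Optimal order: ((L₁L₂)(L₃L₄)) with cost 2202.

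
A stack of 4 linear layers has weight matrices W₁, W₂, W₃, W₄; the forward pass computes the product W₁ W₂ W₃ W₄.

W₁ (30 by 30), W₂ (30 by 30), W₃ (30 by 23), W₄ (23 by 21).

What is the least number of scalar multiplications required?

52290

Adjacent pairs: W₁W₂ = 30·30·30 = 27000; W₂W₃ = 30·30·23 = 20700; W₃W₄ = 30·23·21 = 14490.
Length 3: W₁..W₃: k=1: 0+20700+30·30·23=41400; k=2: 27000+0+30·30·23=47700 → min 41400 | W₂..W₄: k=2: 0+14490+30·30·21=33390; k=3: 20700+0+30·23·21=35190 → min 33390.
Length 4: W₁..W₄: k=1: 0+33390+30·30·21=52290; k=2: 27000+14490+30·30·21=60390; k=3: 41400+0+30·23·21=55890 → min 52290.
Optimal order: (W₁ (W₂ (W₃ W₄))) with cost 52290.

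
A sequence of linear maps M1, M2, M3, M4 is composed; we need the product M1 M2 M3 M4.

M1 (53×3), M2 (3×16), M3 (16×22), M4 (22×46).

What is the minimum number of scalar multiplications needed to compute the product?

Adjacent pairs: M1M2 = 53·3·16 = 2544; M2M3 = 3·16·22 = 1056; M3M4 = 16·22·46 = 16192.
Length 3: M1..M3: k=1: 0+1056+53·3·22=4554; k=2: 2544+0+53·16·22=21200 → min 4554 | M2..M4: k=2: 0+16192+3·16·46=18400; k=3: 1056+0+3·22·46=4092 → min 4092.
Length 4: M1..M4: k=1: 0+4092+53·3·46=11406; k=2: 2544+16192+53·16·46=57744; k=3: 4554+0+53·22·46=58190 → min 11406.
Optimal order: (M1 ((M2 M3) M4)) with cost 11406.

11406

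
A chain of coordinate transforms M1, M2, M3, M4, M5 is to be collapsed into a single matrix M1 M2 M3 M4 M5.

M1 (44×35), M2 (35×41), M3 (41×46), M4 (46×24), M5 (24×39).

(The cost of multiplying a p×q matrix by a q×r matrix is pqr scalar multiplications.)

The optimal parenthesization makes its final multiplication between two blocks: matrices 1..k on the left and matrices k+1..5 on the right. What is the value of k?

4

Adjacent pairs: M1M2 = 44·35·41 = 63140; M2M3 = 35·41·46 = 66010; M3M4 = 41·46·24 = 45264; M4M5 = 46·24·39 = 43056.
Length 3: M1..M3: k=1: 0+66010+44·35·46=136850; k=2: 63140+0+44·41·46=146124 → min 136850 | M2..M4: k=2: 0+45264+35·41·24=79704; k=3: 66010+0+35·46·24=104650 → min 79704 | M3..M5: k=3: 0+43056+41·46·39=116610; k=4: 45264+0+41·24·39=83640 → min 83640.
Length 4: M1..M4: k=1: 0+79704+44·35·24=116664; k=2: 63140+45264+44·41·24=151700; k=3: 136850+0+44·46·24=185426 → min 116664 | M2..M5: k=2: 0+83640+35·41·39=139605; k=3: 66010+43056+35·46·39=171856; k=4: 79704+0+35·24·39=112464 → min 112464.
Top-level splits: k=1: (M1..M1)·(M2..M5) → 0+112464+44·35·39 = 172524; k=2: (M1..M2)·(M3..M5) → 63140+83640+44·41·39 = 217136; k=3: (M1..M3)·(M4..M5) → 136850+43056+44·46·39 = 258842; k=4: (M1..M4)·(M5..M5) → 116664+0+44·24·39 = 157848.
Best split is after M4, i.e. k = 4.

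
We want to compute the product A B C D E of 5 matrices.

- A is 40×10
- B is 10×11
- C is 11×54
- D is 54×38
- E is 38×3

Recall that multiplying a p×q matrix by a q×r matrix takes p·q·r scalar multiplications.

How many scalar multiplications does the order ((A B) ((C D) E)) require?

(A B): 40×10 by 10×11 → 40×11, cost 40·10·11 = 4400
(C D): 11×54 by 54×38 → 11×38, cost 11·54·38 = 22572
((C D) E): 11×38 by 38×3 → 11×3, cost 11·38·3 = 1254; cumulative 23826
((A B) ((C D) E)): 40×11 by 11×3 → 40×3, cost 40·11·3 = 1320; cumulative 29546
Total: 29546 scalar multiplications.

29546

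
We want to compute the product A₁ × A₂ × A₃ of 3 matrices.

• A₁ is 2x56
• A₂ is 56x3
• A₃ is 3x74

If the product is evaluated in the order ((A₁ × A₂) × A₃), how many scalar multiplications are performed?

780

(A₁ × A₂): 2×56 by 56×3 → 2×3, cost 2·56·3 = 336
((A₁ × A₂) × A₃): 2×3 by 3×74 → 2×74, cost 2·3·74 = 444; cumulative 780
Total: 780 scalar multiplications.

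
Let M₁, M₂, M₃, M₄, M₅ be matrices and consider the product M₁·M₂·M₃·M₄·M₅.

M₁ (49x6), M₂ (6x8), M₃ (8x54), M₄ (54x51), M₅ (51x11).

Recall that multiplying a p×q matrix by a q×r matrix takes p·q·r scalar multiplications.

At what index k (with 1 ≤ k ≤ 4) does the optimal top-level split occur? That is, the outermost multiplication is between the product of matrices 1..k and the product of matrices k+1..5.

1

Adjacent pairs: M₁M₂ = 49·6·8 = 2352; M₂M₃ = 6·8·54 = 2592; M₃M₄ = 8·54·51 = 22032; M₄M₅ = 54·51·11 = 30294.
Length 3: M₁..M₃: k=1: 0+2592+49·6·54=18468; k=2: 2352+0+49·8·54=23520 → min 18468 | M₂..M₄: k=2: 0+22032+6·8·51=24480; k=3: 2592+0+6·54·51=19116 → min 19116 | M₃..M₅: k=3: 0+30294+8·54·11=35046; k=4: 22032+0+8·51·11=26520 → min 26520.
Length 4: M₁..M₄: k=1: 0+19116+49·6·51=34110; k=2: 2352+22032+49·8·51=44376; k=3: 18468+0+49·54·51=153414 → min 34110 | M₂..M₅: k=2: 0+26520+6·8·11=27048; k=3: 2592+30294+6·54·11=36450; k=4: 19116+0+6·51·11=22482 → min 22482.
Top-level splits: k=1: (M₁..M₁)·(M₂..M₅) → 0+22482+49·6·11 = 25716; k=2: (M₁..M₂)·(M₃..M₅) → 2352+26520+49·8·11 = 33184; k=3: (M₁..M₃)·(M₄..M₅) → 18468+30294+49·54·11 = 77868; k=4: (M₁..M₄)·(M₅..M₅) → 34110+0+49·51·11 = 61599.
Best split is after M₁, i.e. k = 1.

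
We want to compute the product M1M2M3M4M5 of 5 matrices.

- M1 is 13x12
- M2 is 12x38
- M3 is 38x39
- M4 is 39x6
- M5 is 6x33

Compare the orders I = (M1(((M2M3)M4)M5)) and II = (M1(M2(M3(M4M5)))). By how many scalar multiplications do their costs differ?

Order I = (M1(((M2M3)M4)M5)): (M2M3): 12×38 by 38×39 → 12×39, cost 12·38·39 = 17784; ((M2M3)M4): 12×39 by 39×6 → 12×6, cost 12·39·6 = 2808; cumulative 20592; (((M2M3)M4)M5): 12×6 by 6×33 → 12×33, cost 12·6·33 = 2376; cumulative 22968; (M1(((M2M3)M4)M5)): 13×12 by 12×33 → 13×33, cost 13·12·33 = 5148; cumulative 28116. Total 28116.
Order II = (M1(M2(M3(M4M5)))): (M4M5): 39×6 by 6×33 → 39×33, cost 39·6·33 = 7722; (M3(M4M5)): 38×39 by 39×33 → 38×33, cost 38·39·33 = 48906; cumulative 56628; (M2(M3(M4M5))): 12×38 by 38×33 → 12×33, cost 12·38·33 = 15048; cumulative 71676; (M1(M2(M3(M4M5)))): 13×12 by 12×33 → 13×33, cost 13·12·33 = 5148; cumulative 76824. Total 76824.
Difference: |28116 − 76824| = 48708.

48708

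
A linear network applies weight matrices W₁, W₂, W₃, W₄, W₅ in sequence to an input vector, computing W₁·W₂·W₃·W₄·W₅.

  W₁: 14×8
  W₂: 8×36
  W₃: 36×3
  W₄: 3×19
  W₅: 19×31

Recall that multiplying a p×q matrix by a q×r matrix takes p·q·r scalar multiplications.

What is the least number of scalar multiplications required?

Adjacent pairs: W₁W₂ = 14·8·36 = 4032; W₂W₃ = 8·36·3 = 864; W₃W₄ = 36·3·19 = 2052; W₄W₅ = 3·19·31 = 1767.
Length 3: W₁..W₃: k=1: 0+864+14·8·3=1200; k=2: 4032+0+14·36·3=5544 → min 1200 | W₂..W₄: k=2: 0+2052+8·36·19=7524; k=3: 864+0+8·3·19=1320 → min 1320 | W₃..W₅: k=3: 0+1767+36·3·31=5115; k=4: 2052+0+36·19·31=23256 → min 5115.
Length 4: W₁..W₄: k=1: 0+1320+14·8·19=3448; k=2: 4032+2052+14·36·19=15660; k=3: 1200+0+14·3·19=1998 → min 1998 | W₂..W₅: k=2: 0+5115+8·36·31=14043; k=3: 864+1767+8·3·31=3375; k=4: 1320+0+8·19·31=6032 → min 3375.
Length 5: W₁..W₅: k=1: 0+3375+14·8·31=6847; k=2: 4032+5115+14·36·31=24771; k=3: 1200+1767+14·3·31=4269; k=4: 1998+0+14·19·31=10244 → min 4269.
Optimal order: ((W₁·(W₂·W₃))·(W₄·W₅)) with cost 4269.

4269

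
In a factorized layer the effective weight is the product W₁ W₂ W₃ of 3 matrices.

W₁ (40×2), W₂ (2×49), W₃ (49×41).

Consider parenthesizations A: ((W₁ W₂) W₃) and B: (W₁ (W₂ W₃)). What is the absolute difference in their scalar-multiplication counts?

76982

Order A = ((W₁ W₂) W₃): (W₁ W₂): 40×2 by 2×49 → 40×49, cost 40·2·49 = 3920; ((W₁ W₂) W₃): 40×49 by 49×41 → 40×41, cost 40·49·41 = 80360; cumulative 84280. Total 84280.
Order B = (W₁ (W₂ W₃)): (W₂ W₃): 2×49 by 49×41 → 2×41, cost 2·49·41 = 4018; (W₁ (W₂ W₃)): 40×2 by 2×41 → 40×41, cost 40·2·41 = 3280; cumulative 7298. Total 7298.
Difference: |84280 − 7298| = 76982.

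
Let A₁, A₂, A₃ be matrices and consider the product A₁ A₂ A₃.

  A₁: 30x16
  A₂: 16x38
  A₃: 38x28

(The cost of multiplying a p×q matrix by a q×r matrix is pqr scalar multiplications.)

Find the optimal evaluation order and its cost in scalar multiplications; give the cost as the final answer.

(A₁ (A₂ A₃)): cost 30464.
((A₁ A₂) A₃): cost 50160.
Optimal: (A₁ (A₂ A₃)) with cost 30464.

30464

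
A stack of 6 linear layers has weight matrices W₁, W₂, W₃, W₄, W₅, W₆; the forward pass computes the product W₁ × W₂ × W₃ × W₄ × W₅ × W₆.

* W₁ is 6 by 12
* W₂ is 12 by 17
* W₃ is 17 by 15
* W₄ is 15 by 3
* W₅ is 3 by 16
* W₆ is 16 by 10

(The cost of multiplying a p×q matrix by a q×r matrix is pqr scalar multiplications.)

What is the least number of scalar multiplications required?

2253

Adjacent pairs: W₁W₂ = 6·12·17 = 1224; W₂W₃ = 12·17·15 = 3060; W₃W₄ = 17·15·3 = 765; W₄W₅ = 15·3·16 = 720; W₅W₆ = 3·16·10 = 480.
Length 3: W₁..W₃: k=1: 0+3060+6·12·15=4140; k=2: 1224+0+6·17·15=2754 → min 2754 | W₂..W₄: k=2: 0+765+12·17·3=1377; k=3: 3060+0+12·15·3=3600 → min 1377 | W₃..W₅: k=3: 0+720+17·15·16=4800; k=4: 765+0+17·3·16=1581 → min 1581 | W₄..W₆: k=4: 0+480+15·3·10=930; k=5: 720+0+15·16·10=3120 → min 930.
Length 4: W₁..W₄: k=1: 0+1377+6·12·3=1593; k=2: 1224+765+6·17·3=2295; k=3: 2754+0+6·15·3=3024 → min 1593 | W₂..W₅: k=2: 0+1581+12·17·16=4845; k=3: 3060+720+12·15·16=6660; k=4: 1377+0+12·3·16=1953 → min 1953 | W₃..W₆: k=3: 0+930+17·15·10=3480; k=4: 765+480+17·3·10=1755; k=5: 1581+0+17·16·10=4301 → min 1755.
Length 5: W₁..W₅: k=1: 0+1953+6·12·16=3105; k=2: 1224+1581+6·17·16=4437; k=3: 2754+720+6·15·16=4914; k=4: 1593+0+6·3·16=1881 → min 1881 | W₂..W₆: k=2: 0+1755+12·17·10=3795; k=3: 3060+930+12·15·10=5790; k=4: 1377+480+12·3·10=2217; k=5: 1953+0+12·16·10=3873 → min 2217.
Length 6: W₁..W₆: k=1: 0+2217+6·12·10=2937; k=2: 1224+1755+6·17·10=3999; k=3: 2754+930+6·15·10=4584; k=4: 1593+480+6·3·10=2253; k=5: 1881+0+6·16·10=2841 → min 2253.
Optimal order: ((W₁ × (W₂ × (W₃ × W₄))) × (W₅ × W₆)) with cost 2253.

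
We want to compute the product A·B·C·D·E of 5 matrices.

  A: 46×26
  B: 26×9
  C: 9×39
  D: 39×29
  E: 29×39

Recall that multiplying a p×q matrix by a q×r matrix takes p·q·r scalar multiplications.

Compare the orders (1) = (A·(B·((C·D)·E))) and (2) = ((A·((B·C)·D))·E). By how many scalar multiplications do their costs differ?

49114

Order (1) = (A·(B·((C·D)·E))): (C·D): 9×39 by 39×29 → 9×29, cost 9·39·29 = 10179; ((C·D)·E): 9×29 by 29×39 → 9×39, cost 9·29·39 = 10179; cumulative 20358; (B·((C·D)·E)): 26×9 by 9×39 → 26×39, cost 26·9·39 = 9126; cumulative 29484; (A·(B·((C·D)·E))): 46×26 by 26×39 → 46×39, cost 46·26·39 = 46644; cumulative 76128. Total 76128.
Order (2) = ((A·((B·C)·D))·E): (B·C): 26×9 by 9×39 → 26×39, cost 26·9·39 = 9126; ((B·C)·D): 26×39 by 39×29 → 26×29, cost 26·39·29 = 29406; cumulative 38532; (A·((B·C)·D)): 46×26 by 26×29 → 46×29, cost 46·26·29 = 34684; cumulative 73216; ((A·((B·C)·D))·E): 46×29 by 29×39 → 46×39, cost 46·29·39 = 52026; cumulative 125242. Total 125242.
Difference: |76128 − 125242| = 49114.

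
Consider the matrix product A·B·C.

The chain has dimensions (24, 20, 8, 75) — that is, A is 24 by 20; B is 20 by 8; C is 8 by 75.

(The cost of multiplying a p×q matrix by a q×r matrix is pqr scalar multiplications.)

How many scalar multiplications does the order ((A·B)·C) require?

18240

(A·B): 24×20 by 20×8 → 24×8, cost 24·20·8 = 3840
((A·B)·C): 24×8 by 8×75 → 24×75, cost 24·8·75 = 14400; cumulative 18240
Total: 18240 scalar multiplications.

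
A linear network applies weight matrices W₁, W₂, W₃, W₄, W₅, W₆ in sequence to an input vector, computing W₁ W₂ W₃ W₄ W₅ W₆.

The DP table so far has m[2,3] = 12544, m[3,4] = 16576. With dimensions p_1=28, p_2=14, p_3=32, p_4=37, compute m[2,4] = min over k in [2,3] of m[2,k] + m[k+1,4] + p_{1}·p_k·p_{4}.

m[2,4] = min over k∈[2,3] of m[2,k]+m[k+1,4]+p_{1}·p_k·p_{4}.
k=2: 0 + 16576 + 28·14·37 = 31080; k=3: 12544 + 0 + 28·32·37 = 45696.
Minimum: 31080 at k=2.

31080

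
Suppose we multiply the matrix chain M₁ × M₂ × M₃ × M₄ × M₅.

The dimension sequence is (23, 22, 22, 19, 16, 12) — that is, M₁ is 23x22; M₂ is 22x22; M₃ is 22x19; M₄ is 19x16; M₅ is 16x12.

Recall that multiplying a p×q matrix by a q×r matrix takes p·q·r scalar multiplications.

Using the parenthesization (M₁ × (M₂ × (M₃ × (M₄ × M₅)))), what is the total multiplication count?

20544

(M₄ × M₅): 19×16 by 16×12 → 19×12, cost 19·16·12 = 3648
(M₃ × (M₄ × M₅)): 22×19 by 19×12 → 22×12, cost 22·19·12 = 5016; cumulative 8664
(M₂ × (M₃ × (M₄ × M₅))): 22×22 by 22×12 → 22×12, cost 22·22·12 = 5808; cumulative 14472
(M₁ × (M₂ × (M₃ × (M₄ × M₅)))): 23×22 by 22×12 → 23×12, cost 23·22·12 = 6072; cumulative 20544
Total: 20544 scalar multiplications.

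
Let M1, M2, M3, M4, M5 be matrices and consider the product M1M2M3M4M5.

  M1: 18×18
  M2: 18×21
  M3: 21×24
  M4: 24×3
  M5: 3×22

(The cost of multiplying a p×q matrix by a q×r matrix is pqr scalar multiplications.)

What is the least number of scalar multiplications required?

4806

Adjacent pairs: M1M2 = 18·18·21 = 6804; M2M3 = 18·21·24 = 9072; M3M4 = 21·24·3 = 1512; M4M5 = 24·3·22 = 1584.
Length 3: M1..M3: k=1: 0+9072+18·18·24=16848; k=2: 6804+0+18·21·24=15876 → min 15876 | M2..M4: k=2: 0+1512+18·21·3=2646; k=3: 9072+0+18·24·3=10368 → min 2646 | M3..M5: k=3: 0+1584+21·24·22=12672; k=4: 1512+0+21·3·22=2898 → min 2898.
Length 4: M1..M4: k=1: 0+2646+18·18·3=3618; k=2: 6804+1512+18·21·3=9450; k=3: 15876+0+18·24·3=17172 → min 3618 | M2..M5: k=2: 0+2898+18·21·22=11214; k=3: 9072+1584+18·24·22=20160; k=4: 2646+0+18·3·22=3834 → min 3834.
Length 5: M1..M5: k=1: 0+3834+18·18·22=10962; k=2: 6804+2898+18·21·22=18018; k=3: 15876+1584+18·24·22=26964; k=4: 3618+0+18·3·22=4806 → min 4806.
Optimal order: ((M1(M2(M3M4)))M5) with cost 4806.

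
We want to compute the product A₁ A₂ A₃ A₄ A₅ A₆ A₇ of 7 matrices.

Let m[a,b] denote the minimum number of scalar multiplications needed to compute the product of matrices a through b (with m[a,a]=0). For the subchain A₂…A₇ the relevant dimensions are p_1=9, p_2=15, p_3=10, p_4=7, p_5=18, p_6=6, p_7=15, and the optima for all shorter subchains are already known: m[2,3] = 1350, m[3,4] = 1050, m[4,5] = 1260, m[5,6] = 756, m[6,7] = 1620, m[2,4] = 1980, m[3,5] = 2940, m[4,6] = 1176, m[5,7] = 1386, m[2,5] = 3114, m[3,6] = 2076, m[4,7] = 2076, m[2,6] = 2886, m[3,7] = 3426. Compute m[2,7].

m[2,7] = min over k∈[2,6] of m[2,k]+m[k+1,7]+p_{1}·p_k·p_{7}.
k=2: 0 + 3426 + 9·15·15 = 5451; k=3: 1350 + 2076 + 9·10·15 = 4776; k=4: 1980 + 1386 + 9·7·15 = 4311; k=5: 3114 + 1620 + 9·18·15 = 7164; k=6: 2886 + 0 + 9·6·15 = 3696.
Minimum: 3696 at k=6.

3696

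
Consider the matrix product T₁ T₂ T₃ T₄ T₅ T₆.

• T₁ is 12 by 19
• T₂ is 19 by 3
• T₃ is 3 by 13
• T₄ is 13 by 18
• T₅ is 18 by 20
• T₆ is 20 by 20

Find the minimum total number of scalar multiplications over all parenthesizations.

4386

Adjacent pairs: T₁T₂ = 12·19·3 = 684; T₂T₃ = 19·3·13 = 741; T₃T₄ = 3·13·18 = 702; T₄T₅ = 13·18·20 = 4680; T₅T₆ = 18·20·20 = 7200.
Length 3: T₁..T₃: k=1: 0+741+12·19·13=3705; k=2: 684+0+12·3·13=1152 → min 1152 | T₂..T₄: k=2: 0+702+19·3·18=1728; k=3: 741+0+19·13·18=5187 → min 1728 | T₃..T₅: k=3: 0+4680+3·13·20=5460; k=4: 702+0+3·18·20=1782 → min 1782 | T₄..T₆: k=4: 0+7200+13·18·20=11880; k=5: 4680+0+13·20·20=9880 → min 9880.
Length 4: T₁..T₄: k=1: 0+1728+12·19·18=5832; k=2: 684+702+12·3·18=2034; k=3: 1152+0+12·13·18=3960 → min 2034 | T₂..T₅: k=2: 0+1782+19·3·20=2922; k=3: 741+4680+19·13·20=10361; k=4: 1728+0+19·18·20=8568 → min 2922 | T₃..T₆: k=3: 0+9880+3·13·20=10660; k=4: 702+7200+3·18·20=8982; k=5: 1782+0+3·20·20=2982 → min 2982.
Length 5: T₁..T₅: k=1: 0+2922+12·19·20=7482; k=2: 684+1782+12·3·20=3186; k=3: 1152+4680+12·13·20=8952; k=4: 2034+0+12·18·20=6354 → min 3186 | T₂..T₆: k=2: 0+2982+19·3·20=4122; k=3: 741+9880+19·13·20=15561; k=4: 1728+7200+19·18·20=15768; k=5: 2922+0+19·20·20=10522 → min 4122.
Length 6: T₁..T₆: k=1: 0+4122+12·19·20=8682; k=2: 684+2982+12·3·20=4386; k=3: 1152+9880+12·13·20=14152; k=4: 2034+7200+12·18·20=13554; k=5: 3186+0+12·20·20=7986 → min 4386.
Optimal order: ((T₁ T₂) (((T₃ T₄) T₅) T₆)) with cost 4386.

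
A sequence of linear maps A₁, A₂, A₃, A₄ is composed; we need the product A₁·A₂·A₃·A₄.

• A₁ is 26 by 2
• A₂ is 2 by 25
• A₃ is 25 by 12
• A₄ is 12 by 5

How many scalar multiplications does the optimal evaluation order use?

980

Adjacent pairs: A₁A₂ = 26·2·25 = 1300; A₂A₃ = 2·25·12 = 600; A₃A₄ = 25·12·5 = 1500.
Length 3: A₁..A₃: k=1: 0+600+26·2·12=1224; k=2: 1300+0+26·25·12=9100 → min 1224 | A₂..A₄: k=2: 0+1500+2·25·5=1750; k=3: 600+0+2·12·5=720 → min 720.
Length 4: A₁..A₄: k=1: 0+720+26·2·5=980; k=2: 1300+1500+26·25·5=6050; k=3: 1224+0+26·12·5=2784 → min 980.
Optimal order: (A₁·((A₂·A₃)·A₄)) with cost 980.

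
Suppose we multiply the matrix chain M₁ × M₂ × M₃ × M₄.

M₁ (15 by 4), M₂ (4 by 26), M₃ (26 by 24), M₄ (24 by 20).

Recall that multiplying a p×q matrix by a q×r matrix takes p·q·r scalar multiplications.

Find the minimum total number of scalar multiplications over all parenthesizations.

5616

Adjacent pairs: M₁M₂ = 15·4·26 = 1560; M₂M₃ = 4·26·24 = 2496; M₃M₄ = 26·24·20 = 12480.
Length 3: M₁..M₃: k=1: 0+2496+15·4·24=3936; k=2: 1560+0+15·26·24=10920 → min 3936 | M₂..M₄: k=2: 0+12480+4·26·20=14560; k=3: 2496+0+4·24·20=4416 → min 4416.
Length 4: M₁..M₄: k=1: 0+4416+15·4·20=5616; k=2: 1560+12480+15·26·20=21840; k=3: 3936+0+15·24·20=11136 → min 5616.
Optimal order: (M₁ × ((M₂ × M₃) × M₄)) with cost 5616.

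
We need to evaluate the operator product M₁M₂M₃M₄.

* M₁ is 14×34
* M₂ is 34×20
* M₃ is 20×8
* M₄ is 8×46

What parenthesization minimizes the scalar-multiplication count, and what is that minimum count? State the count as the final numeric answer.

Adjacent pairs: M₁M₂ = 14·34·20 = 9520; M₂M₃ = 34·20·8 = 5440; M₃M₄ = 20·8·46 = 7360.
Length 3: M₁..M₃: k=1: 0+5440+14·34·8=9248; k=2: 9520+0+14·20·8=11760 → min 9248 | M₂..M₄: k=2: 0+7360+34·20·46=38640; k=3: 5440+0+34·8·46=17952 → min 17952.
Length 4: M₁..M₄: k=1: 0+17952+14·34·46=39848; k=2: 9520+7360+14·20·46=29760; k=3: 9248+0+14·8·46=14400 → min 14400.
Optimal parenthesization: ((M₁(M₂M₃))M₄) with cost 14400.

14400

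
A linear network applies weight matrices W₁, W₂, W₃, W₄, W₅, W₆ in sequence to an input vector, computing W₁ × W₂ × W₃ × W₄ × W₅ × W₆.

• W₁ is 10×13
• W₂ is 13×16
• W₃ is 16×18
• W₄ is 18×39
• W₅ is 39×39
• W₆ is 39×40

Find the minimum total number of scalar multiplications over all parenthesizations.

Adjacent pairs: W₁W₂ = 10·13·16 = 2080; W₂W₃ = 13·16·18 = 3744; W₃W₄ = 16·18·39 = 11232; W₄W₅ = 18·39·39 = 27378; W₅W₆ = 39·39·40 = 60840.
Length 3: W₁..W₃: k=1: 0+3744+10·13·18=6084; k=2: 2080+0+10·16·18=4960 → min 4960 | W₂..W₄: k=2: 0+11232+13·16·39=19344; k=3: 3744+0+13·18·39=12870 → min 12870 | W₃..W₅: k=3: 0+27378+16·18·39=38610; k=4: 11232+0+16·39·39=35568 → min 35568 | W₄..W₆: k=4: 0+60840+18·39·40=88920; k=5: 27378+0+18·39·40=55458 → min 55458.
Length 4: W₁..W₄: k=1: 0+12870+10·13·39=17940; k=2: 2080+11232+10·16·39=19552; k=3: 4960+0+10·18·39=11980 → min 11980 | W₂..W₅: k=2: 0+35568+13·16·39=43680; k=3: 3744+27378+13·18·39=40248; k=4: 12870+0+13·39·39=32643 → min 32643 | W₃..W₆: k=3: 0+55458+16·18·40=66978; k=4: 11232+60840+16·39·40=97032; k=5: 35568+0+16·39·40=60528 → min 60528.
Length 5: W₁..W₅: k=1: 0+32643+10·13·39=37713; k=2: 2080+35568+10·16·39=43888; k=3: 4960+27378+10·18·39=39358; k=4: 11980+0+10·39·39=27190 → min 27190 | W₂..W₆: k=2: 0+60528+13·16·40=68848; k=3: 3744+55458+13·18·40=68562; k=4: 12870+60840+13·39·40=93990; k=5: 32643+0+13·39·40=52923 → min 52923.
Length 6: W₁..W₆: k=1: 0+52923+10·13·40=58123; k=2: 2080+60528+10·16·40=69008; k=3: 4960+55458+10·18·40=67618; k=4: 11980+60840+10·39·40=88420; k=5: 27190+0+10·39·40=42790 → min 42790.
Optimal order: (((((W₁ × W₂) × W₃) × W₄) × W₅) × W₆) with cost 42790.

42790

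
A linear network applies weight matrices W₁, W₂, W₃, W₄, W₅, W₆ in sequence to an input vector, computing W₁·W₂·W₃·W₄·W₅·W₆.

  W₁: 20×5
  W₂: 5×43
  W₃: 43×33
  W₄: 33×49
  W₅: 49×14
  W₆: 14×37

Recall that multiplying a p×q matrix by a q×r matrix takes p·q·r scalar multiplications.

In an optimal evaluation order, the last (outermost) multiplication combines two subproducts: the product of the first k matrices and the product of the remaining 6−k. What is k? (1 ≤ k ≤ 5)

1

Adjacent pairs: W₁W₂ = 20·5·43 = 4300; W₂W₃ = 5·43·33 = 7095; W₃W₄ = 43·33·49 = 69531; W₄W₅ = 33·49·14 = 22638; W₅W₆ = 49·14·37 = 25382.
Length 3: W₁..W₃: k=1: 0+7095+20·5·33=10395; k=2: 4300+0+20·43·33=32680 → min 10395 | W₂..W₄: k=2: 0+69531+5·43·49=80066; k=3: 7095+0+5·33·49=15180 → min 15180 | W₃..W₅: k=3: 0+22638+43·33·14=42504; k=4: 69531+0+43·49·14=99029 → min 42504 | W₄..W₆: k=4: 0+25382+33·49·37=85211; k=5: 22638+0+33·14·37=39732 → min 39732.
Length 4: W₁..W₄: k=1: 0+15180+20·5·49=20080; k=2: 4300+69531+20·43·49=115971; k=3: 10395+0+20·33·49=42735 → min 20080 | W₂..W₅: k=2: 0+42504+5·43·14=45514; k=3: 7095+22638+5·33·14=32043; k=4: 15180+0+5·49·14=18610 → min 18610 | W₃..W₆: k=3: 0+39732+43·33·37=92235; k=4: 69531+25382+43·49·37=172872; k=5: 42504+0+43·14·37=64778 → min 64778.
Length 5: W₁..W₅: k=1: 0+18610+20·5·14=20010; k=2: 4300+42504+20·43·14=58844; k=3: 10395+22638+20·33·14=42273; k=4: 20080+0+20·49·14=33800 → min 20010 | W₂..W₆: k=2: 0+64778+5·43·37=72733; k=3: 7095+39732+5·33·37=52932; k=4: 15180+25382+5·49·37=49627; k=5: 18610+0+5·14·37=21200 → min 21200.
Top-level splits: k=1: (W₁..W₁)·(W₂..W₆) → 0+21200+20·5·37 = 24900; k=2: (W₁..W₂)·(W₃..W₆) → 4300+64778+20·43·37 = 100898; k=3: (W₁..W₃)·(W₄..W₆) → 10395+39732+20·33·37 = 74547; k=4: (W₁..W₄)·(W₅..W₆) → 20080+25382+20·49·37 = 81722; k=5: (W₁..W₅)·(W₆..W₆) → 20010+0+20·14·37 = 30370.
Best split is after W₁, i.e. k = 1.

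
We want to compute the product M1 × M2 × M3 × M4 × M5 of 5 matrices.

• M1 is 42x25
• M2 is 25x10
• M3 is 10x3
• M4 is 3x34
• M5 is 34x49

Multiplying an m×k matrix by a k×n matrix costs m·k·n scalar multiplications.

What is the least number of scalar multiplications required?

Adjacent pairs: M1M2 = 42·25·10 = 10500; M2M3 = 25·10·3 = 750; M3M4 = 10·3·34 = 1020; M4M5 = 3·34·49 = 4998.
Length 3: M1..M3: k=1: 0+750+42·25·3=3900; k=2: 10500+0+42·10·3=11760 → min 3900 | M2..M4: k=2: 0+1020+25·10·34=9520; k=3: 750+0+25·3·34=3300 → min 3300 | M3..M5: k=3: 0+4998+10·3·49=6468; k=4: 1020+0+10·34·49=17680 → min 6468.
Length 4: M1..M4: k=1: 0+3300+42·25·34=39000; k=2: 10500+1020+42·10·34=25800; k=3: 3900+0+42·3·34=8184 → min 8184 | M2..M5: k=2: 0+6468+25·10·49=18718; k=3: 750+4998+25·3·49=9423; k=4: 3300+0+25·34·49=44950 → min 9423.
Length 5: M1..M5: k=1: 0+9423+42·25·49=60873; k=2: 10500+6468+42·10·49=37548; k=3: 3900+4998+42·3·49=15072; k=4: 8184+0+42·34·49=78156 → min 15072.
Optimal order: ((M1 × (M2 × M3)) × (M4 × M5)) with cost 15072.

15072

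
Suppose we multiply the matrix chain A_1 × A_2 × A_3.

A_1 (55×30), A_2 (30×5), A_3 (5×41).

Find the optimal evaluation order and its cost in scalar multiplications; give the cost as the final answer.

19525

(A_1 × (A_2 × A_3)): cost 73800.
((A_1 × A_2) × A_3): cost 19525.
Optimal: ((A_1 × A_2) × A_3) with cost 19525.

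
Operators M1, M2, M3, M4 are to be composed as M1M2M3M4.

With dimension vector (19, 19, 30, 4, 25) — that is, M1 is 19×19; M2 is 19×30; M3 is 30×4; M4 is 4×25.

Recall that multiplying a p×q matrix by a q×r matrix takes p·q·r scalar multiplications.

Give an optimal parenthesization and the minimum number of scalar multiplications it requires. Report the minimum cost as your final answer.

Adjacent pairs: M1M2 = 19·19·30 = 10830; M2M3 = 19·30·4 = 2280; M3M4 = 30·4·25 = 3000.
Length 3: M1..M3: k=1: 0+2280+19·19·4=3724; k=2: 10830+0+19·30·4=13110 → min 3724 | M2..M4: k=2: 0+3000+19·30·25=17250; k=3: 2280+0+19·4·25=4180 → min 4180.
Length 4: M1..M4: k=1: 0+4180+19·19·25=13205; k=2: 10830+3000+19·30·25=28080; k=3: 3724+0+19·4·25=5624 → min 5624.
Optimal parenthesization: ((M1(M2M3))M4) with cost 5624.

5624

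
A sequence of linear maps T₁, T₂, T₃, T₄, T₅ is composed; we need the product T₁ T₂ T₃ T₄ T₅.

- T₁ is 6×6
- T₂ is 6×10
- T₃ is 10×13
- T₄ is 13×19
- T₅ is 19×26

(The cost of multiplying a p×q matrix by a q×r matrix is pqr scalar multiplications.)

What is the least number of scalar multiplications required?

Adjacent pairs: T₁T₂ = 6·6·10 = 360; T₂T₃ = 6·10·13 = 780; T₃T₄ = 10·13·19 = 2470; T₄T₅ = 13·19·26 = 6422.
Length 3: T₁..T₃: k=1: 0+780+6·6·13=1248; k=2: 360+0+6·10·13=1140 → min 1140 | T₂..T₄: k=2: 0+2470+6·10·19=3610; k=3: 780+0+6·13·19=2262 → min 2262 | T₃..T₅: k=3: 0+6422+10·13·26=9802; k=4: 2470+0+10·19·26=7410 → min 7410.
Length 4: T₁..T₄: k=1: 0+2262+6·6·19=2946; k=2: 360+2470+6·10·19=3970; k=3: 1140+0+6·13·19=2622 → min 2622 | T₂..T₅: k=2: 0+7410+6·10·26=8970; k=3: 780+6422+6·13·26=9230; k=4: 2262+0+6·19·26=5226 → min 5226.
Length 5: T₁..T₅: k=1: 0+5226+6·6·26=6162; k=2: 360+7410+6·10·26=9330; k=3: 1140+6422+6·13·26=9590; k=4: 2622+0+6·19·26=5586 → min 5586.
Optimal order: ((((T₁ T₂) T₃) T₄) T₅) with cost 5586.

5586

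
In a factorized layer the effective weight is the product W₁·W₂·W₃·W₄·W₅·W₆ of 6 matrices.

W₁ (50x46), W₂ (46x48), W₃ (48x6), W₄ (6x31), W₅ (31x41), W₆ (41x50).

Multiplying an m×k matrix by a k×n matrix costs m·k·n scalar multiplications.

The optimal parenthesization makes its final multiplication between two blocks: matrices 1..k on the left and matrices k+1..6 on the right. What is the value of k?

3

Adjacent pairs: W₁W₂ = 50·46·48 = 110400; W₂W₃ = 46·48·6 = 13248; W₃W₄ = 48·6·31 = 8928; W₄W₅ = 6·31·41 = 7626; W₅W₆ = 31·41·50 = 63550.
Length 3: W₁..W₃: k=1: 0+13248+50·46·6=27048; k=2: 110400+0+50·48·6=124800 → min 27048 | W₂..W₄: k=2: 0+8928+46·48·31=77376; k=3: 13248+0+46·6·31=21804 → min 21804 | W₃..W₅: k=3: 0+7626+48·6·41=19434; k=4: 8928+0+48·31·41=69936 → min 19434 | W₄..W₆: k=4: 0+63550+6·31·50=72850; k=5: 7626+0+6·41·50=19926 → min 19926.
Length 4: W₁..W₄: k=1: 0+21804+50·46·31=93104; k=2: 110400+8928+50·48·31=193728; k=3: 27048+0+50·6·31=36348 → min 36348 | W₂..W₅: k=2: 0+19434+46·48·41=109962; k=3: 13248+7626+46·6·41=32190; k=4: 21804+0+46·31·41=80270 → min 32190 | W₃..W₆: k=3: 0+19926+48·6·50=34326; k=4: 8928+63550+48·31·50=146878; k=5: 19434+0+48·41·50=117834 → min 34326.
Length 5: W₁..W₅: k=1: 0+32190+50·46·41=126490; k=2: 110400+19434+50·48·41=228234; k=3: 27048+7626+50·6·41=46974; k=4: 36348+0+50·31·41=99898 → min 46974 | W₂..W₆: k=2: 0+34326+46·48·50=144726; k=3: 13248+19926+46·6·50=46974; k=4: 21804+63550+46·31·50=156654; k=5: 32190+0+46·41·50=126490 → min 46974.
Top-level splits: k=1: (W₁..W₁)·(W₂..W₆) → 0+46974+50·46·50 = 161974; k=2: (W₁..W₂)·(W₃..W₆) → 110400+34326+50·48·50 = 264726; k=3: (W₁..W₃)·(W₄..W₆) → 27048+19926+50·6·50 = 61974; k=4: (W₁..W₄)·(W₅..W₆) → 36348+63550+50·31·50 = 177398; k=5: (W₁..W₅)·(W₆..W₆) → 46974+0+50·41·50 = 149474.
Best split is after W₃, i.e. k = 3.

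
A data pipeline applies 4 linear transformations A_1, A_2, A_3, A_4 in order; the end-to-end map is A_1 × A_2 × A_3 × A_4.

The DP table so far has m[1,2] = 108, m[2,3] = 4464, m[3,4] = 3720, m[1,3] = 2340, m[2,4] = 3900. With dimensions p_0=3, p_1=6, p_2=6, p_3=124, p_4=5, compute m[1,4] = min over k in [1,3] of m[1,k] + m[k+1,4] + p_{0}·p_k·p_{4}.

3918

m[1,4] = min over k∈[1,3] of m[1,k]+m[k+1,4]+p_{0}·p_k·p_{4}.
k=1: 0 + 3900 + 3·6·5 = 3990; k=2: 108 + 3720 + 3·6·5 = 3918; k=3: 2340 + 0 + 3·124·5 = 4200.
Minimum: 3918 at k=2.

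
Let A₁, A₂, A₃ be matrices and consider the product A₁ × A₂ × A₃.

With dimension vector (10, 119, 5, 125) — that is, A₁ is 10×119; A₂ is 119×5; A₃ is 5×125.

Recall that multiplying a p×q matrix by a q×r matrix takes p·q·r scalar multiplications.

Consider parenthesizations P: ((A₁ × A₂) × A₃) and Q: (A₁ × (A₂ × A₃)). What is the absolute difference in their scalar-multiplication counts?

210925

Order P = ((A₁ × A₂) × A₃): (A₁ × A₂): 10×119 by 119×5 → 10×5, cost 10·119·5 = 5950; ((A₁ × A₂) × A₃): 10×5 by 5×125 → 10×125, cost 10·5·125 = 6250; cumulative 12200. Total 12200.
Order Q = (A₁ × (A₂ × A₃)): (A₂ × A₃): 119×5 by 5×125 → 119×125, cost 119·5·125 = 74375; (A₁ × (A₂ × A₃)): 10×119 by 119×125 → 10×125, cost 10·119·125 = 148750; cumulative 223125. Total 223125.
Difference: |12200 − 223125| = 210925.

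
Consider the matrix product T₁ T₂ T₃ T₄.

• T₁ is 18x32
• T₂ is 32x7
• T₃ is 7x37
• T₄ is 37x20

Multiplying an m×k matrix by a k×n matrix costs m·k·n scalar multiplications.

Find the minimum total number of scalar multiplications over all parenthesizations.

Adjacent pairs: T₁T₂ = 18·32·7 = 4032; T₂T₃ = 32·7·37 = 8288; T₃T₄ = 7·37·20 = 5180.
Length 3: T₁..T₃: k=1: 0+8288+18·32·37=29600; k=2: 4032+0+18·7·37=8694 → min 8694 | T₂..T₄: k=2: 0+5180+32·7·20=9660; k=3: 8288+0+32·37·20=31968 → min 9660.
Length 4: T₁..T₄: k=1: 0+9660+18·32·20=21180; k=2: 4032+5180+18·7·20=11732; k=3: 8694+0+18·37·20=22014 → min 11732.
Optimal order: ((T₁ T₂) (T₃ T₄)) with cost 11732.

11732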